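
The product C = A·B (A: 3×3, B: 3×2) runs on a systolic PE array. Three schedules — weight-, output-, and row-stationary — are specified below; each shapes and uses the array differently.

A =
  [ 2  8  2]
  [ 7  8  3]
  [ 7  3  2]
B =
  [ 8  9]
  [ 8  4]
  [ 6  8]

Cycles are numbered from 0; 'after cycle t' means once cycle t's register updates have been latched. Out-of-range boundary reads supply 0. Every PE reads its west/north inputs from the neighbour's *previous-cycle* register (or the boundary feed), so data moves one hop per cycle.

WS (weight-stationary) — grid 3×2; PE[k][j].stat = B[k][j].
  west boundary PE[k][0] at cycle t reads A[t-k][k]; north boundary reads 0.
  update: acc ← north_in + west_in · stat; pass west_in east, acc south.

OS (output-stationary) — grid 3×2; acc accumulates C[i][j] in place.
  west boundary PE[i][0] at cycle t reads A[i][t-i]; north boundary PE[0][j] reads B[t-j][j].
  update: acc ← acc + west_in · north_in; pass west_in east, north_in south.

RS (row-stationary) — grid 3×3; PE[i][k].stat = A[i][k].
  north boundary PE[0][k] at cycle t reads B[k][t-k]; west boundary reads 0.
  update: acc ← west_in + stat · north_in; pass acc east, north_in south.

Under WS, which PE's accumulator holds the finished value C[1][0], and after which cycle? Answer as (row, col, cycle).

(row, col, cycle) = (2, 0, 3)

WS — PE[2][0] is where C[1][0] collects:
  c0 r2c0: 0 / 0 / 0
  c1 r2c0: 0 / 0 / 0
  c2 r2c0: 92 / 2 / 92
  c3 r2c0: 138 / 3 / 138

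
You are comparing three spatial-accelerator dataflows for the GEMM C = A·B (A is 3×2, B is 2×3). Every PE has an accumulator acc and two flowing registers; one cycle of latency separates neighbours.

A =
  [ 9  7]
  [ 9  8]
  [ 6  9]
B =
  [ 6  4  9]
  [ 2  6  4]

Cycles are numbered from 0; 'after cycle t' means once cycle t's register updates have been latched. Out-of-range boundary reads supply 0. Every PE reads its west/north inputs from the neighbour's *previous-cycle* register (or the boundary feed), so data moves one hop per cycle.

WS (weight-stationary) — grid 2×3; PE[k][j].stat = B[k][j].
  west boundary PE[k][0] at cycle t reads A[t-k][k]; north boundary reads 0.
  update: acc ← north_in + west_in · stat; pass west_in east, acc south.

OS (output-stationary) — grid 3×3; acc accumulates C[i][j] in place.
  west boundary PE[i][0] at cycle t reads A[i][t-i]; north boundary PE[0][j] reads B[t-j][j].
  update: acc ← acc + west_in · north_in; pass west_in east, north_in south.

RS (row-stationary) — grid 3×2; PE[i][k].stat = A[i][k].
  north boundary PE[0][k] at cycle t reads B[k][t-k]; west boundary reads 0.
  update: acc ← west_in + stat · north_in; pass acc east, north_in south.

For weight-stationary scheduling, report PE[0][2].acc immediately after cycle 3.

WS 2×3: PE[0][2] cycle-by-cycle (with neighbour feeds):
  [0] (0,1) acc=0 (h:0 v:0)
  [0] (0,2) acc=0 (h:0 v:0)
  [1] (0,1) acc=36 (h:9 v:36)
  [1] (0,2) acc=0 (h:0 v:0)
  [2] (0,1) acc=36 (h:9 v:36)
  [2] (0,2) acc=81 (h:9 v:81)
  [3] (0,1) acc=24 (h:6 v:24)
  [3] (0,2) acc=81 (h:9 v:81)

PE[0][2].acc = 81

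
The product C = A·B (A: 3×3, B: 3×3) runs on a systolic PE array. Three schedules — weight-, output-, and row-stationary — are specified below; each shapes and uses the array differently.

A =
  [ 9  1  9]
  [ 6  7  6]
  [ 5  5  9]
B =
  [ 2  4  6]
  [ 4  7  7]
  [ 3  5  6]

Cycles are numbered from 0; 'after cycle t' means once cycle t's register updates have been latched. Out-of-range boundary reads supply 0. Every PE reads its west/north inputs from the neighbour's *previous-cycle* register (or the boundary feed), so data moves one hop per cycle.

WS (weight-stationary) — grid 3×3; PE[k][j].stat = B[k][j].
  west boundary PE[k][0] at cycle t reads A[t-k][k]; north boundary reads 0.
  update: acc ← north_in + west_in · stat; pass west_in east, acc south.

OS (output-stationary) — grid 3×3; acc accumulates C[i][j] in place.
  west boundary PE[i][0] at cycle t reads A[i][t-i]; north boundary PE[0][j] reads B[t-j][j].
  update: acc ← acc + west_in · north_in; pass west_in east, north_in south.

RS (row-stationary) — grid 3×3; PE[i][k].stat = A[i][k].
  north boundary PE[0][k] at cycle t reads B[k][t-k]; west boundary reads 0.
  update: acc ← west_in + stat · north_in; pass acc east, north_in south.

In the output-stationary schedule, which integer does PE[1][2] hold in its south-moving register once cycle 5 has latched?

OS on a 3×3 grid — tracing PE[1][2] and its feeders:
  0: (0,2).acc=0  regs=<0,0>
  0: (1,1).acc=0  regs=<0,0>
  0: (1,2).acc=0  regs=<0,0>
  1: (0,2).acc=0  regs=<0,0>
  1: (1,1).acc=0  regs=<0,0>
  1: (1,2).acc=0  regs=<0,0>
  2: (0,2).acc=54  regs=<9,6>
  2: (1,1).acc=24  regs=<6,4>
  2: (1,2).acc=0  regs=<0,0>
  3: (0,2).acc=61  regs=<1,7>
  3: (1,1).acc=73  regs=<7,7>
  3: (1,2).acc=36  regs=<6,6>
  4: (0,2).acc=115  regs=<9,6>
  4: (1,1).acc=103  regs=<6,5>
  4: (1,2).acc=85  regs=<7,7>
  5: (0,2).acc=115  regs=<0,0>
  5: (1,1).acc=103  regs=<0,0>
  5: (1,2).acc=121  regs=<6,6>

register = 6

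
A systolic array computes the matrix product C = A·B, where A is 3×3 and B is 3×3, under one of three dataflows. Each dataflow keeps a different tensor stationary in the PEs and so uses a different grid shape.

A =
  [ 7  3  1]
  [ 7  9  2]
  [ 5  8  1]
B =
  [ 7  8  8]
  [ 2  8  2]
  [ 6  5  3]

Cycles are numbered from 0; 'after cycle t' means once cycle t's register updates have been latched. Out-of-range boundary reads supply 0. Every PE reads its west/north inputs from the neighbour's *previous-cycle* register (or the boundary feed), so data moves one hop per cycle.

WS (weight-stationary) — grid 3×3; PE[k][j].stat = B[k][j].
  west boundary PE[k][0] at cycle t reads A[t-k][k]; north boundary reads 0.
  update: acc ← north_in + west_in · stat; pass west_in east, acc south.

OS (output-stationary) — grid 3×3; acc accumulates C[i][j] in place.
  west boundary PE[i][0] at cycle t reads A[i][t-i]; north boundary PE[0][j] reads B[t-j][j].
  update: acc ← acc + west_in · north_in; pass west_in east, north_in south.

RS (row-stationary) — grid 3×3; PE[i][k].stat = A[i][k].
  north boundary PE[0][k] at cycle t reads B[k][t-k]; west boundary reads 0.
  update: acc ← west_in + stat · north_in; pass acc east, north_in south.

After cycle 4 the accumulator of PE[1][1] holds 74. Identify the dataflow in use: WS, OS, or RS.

Under WS (3×3), PE[1][1]:
  after 0 — PE[1][1] acc=0, pass-E 0, pass-S 0
  after 1 — PE[1][1] acc=0, pass-E 0, pass-S 0
  after 2 — PE[1][1] acc=80, pass-E 3, pass-S 80
  after 3 — PE[1][1] acc=128, pass-E 9, pass-S 128
  after 4 — PE[1][1] acc=104, pass-E 8, pass-S 104
Under OS (3×3), PE[1][1]:
  after 0 — PE[1][1] acc=0, pass-E 0, pass-S 0
  after 1 — PE[1][1] acc=0, pass-E 0, pass-S 0
  after 2 — PE[1][1] acc=56, pass-E 7, pass-S 8
  after 3 — PE[1][1] acc=128, pass-E 9, pass-S 8
  after 4 — PE[1][1] acc=138, pass-E 2, pass-S 5
Under RS (3×3), PE[1][1]:
  after 0 — PE[1][1] acc=0, pass-E 0, pass-S 0
  after 1 — PE[1][1] acc=0, pass-E 0, pass-S 0
  after 2 — PE[1][1] acc=67, pass-E 67, pass-S 2
  after 3 — PE[1][1] acc=128, pass-E 128, pass-S 8
  after 4 — PE[1][1] acc=74, pass-E 74, pass-S 2

dataflow = RS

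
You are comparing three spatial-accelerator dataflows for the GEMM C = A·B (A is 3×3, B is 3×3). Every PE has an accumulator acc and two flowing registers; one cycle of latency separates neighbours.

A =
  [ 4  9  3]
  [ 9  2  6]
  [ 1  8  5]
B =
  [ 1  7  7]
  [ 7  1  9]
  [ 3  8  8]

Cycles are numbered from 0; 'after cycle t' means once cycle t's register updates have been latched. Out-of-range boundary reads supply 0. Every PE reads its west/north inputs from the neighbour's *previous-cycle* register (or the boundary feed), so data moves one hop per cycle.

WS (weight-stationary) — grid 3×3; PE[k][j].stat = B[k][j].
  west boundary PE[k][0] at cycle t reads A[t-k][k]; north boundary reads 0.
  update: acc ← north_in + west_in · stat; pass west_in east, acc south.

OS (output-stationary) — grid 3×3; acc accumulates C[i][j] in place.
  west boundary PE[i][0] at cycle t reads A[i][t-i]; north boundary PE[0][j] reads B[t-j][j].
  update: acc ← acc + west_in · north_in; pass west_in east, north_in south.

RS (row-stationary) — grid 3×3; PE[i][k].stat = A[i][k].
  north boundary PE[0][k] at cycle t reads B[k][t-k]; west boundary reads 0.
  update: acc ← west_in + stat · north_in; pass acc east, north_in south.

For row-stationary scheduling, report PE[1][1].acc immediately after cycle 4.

RS (3×3). Following PE[1][1] plus its west/north inputs:
  t=0 PE[0][1]: acc=0 h=0 v=0
  t=0 PE[1][0]: acc=0 h=0 v=0
  t=0 PE[1][1]: acc=0 h=0 v=0
  t=1 PE[0][1]: acc=67 h=67 v=7
  t=1 PE[1][0]: acc=9 h=9 v=1
  t=1 PE[1][1]: acc=0 h=0 v=0
  t=2 PE[0][1]: acc=37 h=37 v=1
  t=2 PE[1][0]: acc=63 h=63 v=7
  t=2 PE[1][1]: acc=23 h=23 v=7
  t=3 PE[0][1]: acc=109 h=109 v=9
  t=3 PE[1][0]: acc=63 h=63 v=7
  t=3 PE[1][1]: acc=65 h=65 v=1
  t=4 PE[0][1]: acc=0 h=0 v=0
  t=4 PE[1][0]: acc=0 h=0 v=0
  t=4 PE[1][1]: acc=81 h=81 v=9

PE[1][1].acc = 81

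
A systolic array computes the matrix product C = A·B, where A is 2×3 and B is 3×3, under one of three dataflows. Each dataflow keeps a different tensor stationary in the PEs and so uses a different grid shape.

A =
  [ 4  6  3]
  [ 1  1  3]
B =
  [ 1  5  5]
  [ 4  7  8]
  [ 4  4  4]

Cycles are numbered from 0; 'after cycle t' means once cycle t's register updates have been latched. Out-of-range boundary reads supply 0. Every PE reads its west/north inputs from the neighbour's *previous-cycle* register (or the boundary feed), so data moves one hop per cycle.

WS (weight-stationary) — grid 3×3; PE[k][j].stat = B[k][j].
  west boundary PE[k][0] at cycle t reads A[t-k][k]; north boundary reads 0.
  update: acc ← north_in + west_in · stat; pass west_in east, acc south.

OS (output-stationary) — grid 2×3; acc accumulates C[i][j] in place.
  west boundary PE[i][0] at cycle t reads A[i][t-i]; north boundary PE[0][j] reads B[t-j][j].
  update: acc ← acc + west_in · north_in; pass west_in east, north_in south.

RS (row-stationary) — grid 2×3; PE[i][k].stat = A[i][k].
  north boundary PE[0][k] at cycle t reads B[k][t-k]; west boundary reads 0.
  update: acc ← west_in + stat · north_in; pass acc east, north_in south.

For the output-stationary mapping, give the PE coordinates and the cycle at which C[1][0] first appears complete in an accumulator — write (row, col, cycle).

(row, col, cycle) = (1, 0, 3)

OS — PE[1][0] is where C[1][0] collects:
  after 0 — PE[1][0] acc=0, pass-E 0, pass-S 0
  after 1 — PE[1][0] acc=1, pass-E 1, pass-S 1
  after 2 — PE[1][0] acc=5, pass-E 1, pass-S 4
  after 3 — PE[1][0] acc=17, pass-E 3, pass-S 4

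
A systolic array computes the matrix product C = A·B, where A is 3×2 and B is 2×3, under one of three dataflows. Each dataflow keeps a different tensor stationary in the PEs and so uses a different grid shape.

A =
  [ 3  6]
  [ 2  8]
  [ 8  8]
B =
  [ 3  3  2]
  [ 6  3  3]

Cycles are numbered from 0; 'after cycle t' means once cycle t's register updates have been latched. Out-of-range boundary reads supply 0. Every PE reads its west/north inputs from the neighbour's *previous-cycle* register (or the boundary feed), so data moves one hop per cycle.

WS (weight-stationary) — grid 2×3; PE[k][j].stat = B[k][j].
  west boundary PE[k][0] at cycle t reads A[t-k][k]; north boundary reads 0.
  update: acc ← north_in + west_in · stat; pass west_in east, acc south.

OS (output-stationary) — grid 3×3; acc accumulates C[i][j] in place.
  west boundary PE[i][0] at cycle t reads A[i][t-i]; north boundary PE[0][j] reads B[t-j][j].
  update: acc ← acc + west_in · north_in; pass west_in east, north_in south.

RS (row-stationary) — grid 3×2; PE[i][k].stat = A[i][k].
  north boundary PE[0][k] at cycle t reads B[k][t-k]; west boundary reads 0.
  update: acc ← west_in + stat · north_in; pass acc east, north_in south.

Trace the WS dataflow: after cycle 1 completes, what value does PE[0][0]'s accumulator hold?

PE[0][0].acc = 6

Tracing WS — 2×3 array, target PE[0][0]:
  t=0 PE[0][0]: acc=9 h=3 v=9
  t=1 PE[0][0]: acc=6 h=2 v=6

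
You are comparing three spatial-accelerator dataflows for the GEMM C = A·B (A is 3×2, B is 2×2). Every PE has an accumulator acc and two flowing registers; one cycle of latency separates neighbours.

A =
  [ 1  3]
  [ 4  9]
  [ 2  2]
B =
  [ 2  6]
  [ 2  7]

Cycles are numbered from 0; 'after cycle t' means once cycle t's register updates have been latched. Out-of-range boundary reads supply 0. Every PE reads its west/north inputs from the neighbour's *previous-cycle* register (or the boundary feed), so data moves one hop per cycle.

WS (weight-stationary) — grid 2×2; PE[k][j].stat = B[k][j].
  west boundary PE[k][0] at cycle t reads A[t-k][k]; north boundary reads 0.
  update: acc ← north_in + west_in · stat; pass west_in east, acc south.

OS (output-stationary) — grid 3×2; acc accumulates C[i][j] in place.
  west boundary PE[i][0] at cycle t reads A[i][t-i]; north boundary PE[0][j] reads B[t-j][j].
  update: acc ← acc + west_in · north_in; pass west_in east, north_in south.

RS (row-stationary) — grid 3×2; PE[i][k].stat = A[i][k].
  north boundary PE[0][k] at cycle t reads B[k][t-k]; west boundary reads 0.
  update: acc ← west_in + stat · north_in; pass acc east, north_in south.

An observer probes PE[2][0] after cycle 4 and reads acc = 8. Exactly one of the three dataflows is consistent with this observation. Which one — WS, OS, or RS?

dataflow = OS

WS: PE[2][0] is outside its 2×2 grid.
OS (3×2 grid), PE[2][0]:
  step 0 · PE2,0: acc=0; fwd→0 fwd↓0
  step 1 · PE2,0: acc=0; fwd→0 fwd↓0
  step 2 · PE2,0: acc=4; fwd→2 fwd↓2
  step 3 · PE2,0: acc=8; fwd→2 fwd↓2
  step 4 · PE2,0: acc=8; fwd→0 fwd↓0
RS (3×2 grid), PE[2][0]:
  step 0 · PE2,0: acc=0; fwd→0 fwd↓0
  step 1 · PE2,0: acc=0; fwd→0 fwd↓0
  step 2 · PE2,0: acc=4; fwd→4 fwd↓2
  step 3 · PE2,0: acc=12; fwd→12 fwd↓6
  step 4 · PE2,0: acc=0; fwd→0 fwd↓0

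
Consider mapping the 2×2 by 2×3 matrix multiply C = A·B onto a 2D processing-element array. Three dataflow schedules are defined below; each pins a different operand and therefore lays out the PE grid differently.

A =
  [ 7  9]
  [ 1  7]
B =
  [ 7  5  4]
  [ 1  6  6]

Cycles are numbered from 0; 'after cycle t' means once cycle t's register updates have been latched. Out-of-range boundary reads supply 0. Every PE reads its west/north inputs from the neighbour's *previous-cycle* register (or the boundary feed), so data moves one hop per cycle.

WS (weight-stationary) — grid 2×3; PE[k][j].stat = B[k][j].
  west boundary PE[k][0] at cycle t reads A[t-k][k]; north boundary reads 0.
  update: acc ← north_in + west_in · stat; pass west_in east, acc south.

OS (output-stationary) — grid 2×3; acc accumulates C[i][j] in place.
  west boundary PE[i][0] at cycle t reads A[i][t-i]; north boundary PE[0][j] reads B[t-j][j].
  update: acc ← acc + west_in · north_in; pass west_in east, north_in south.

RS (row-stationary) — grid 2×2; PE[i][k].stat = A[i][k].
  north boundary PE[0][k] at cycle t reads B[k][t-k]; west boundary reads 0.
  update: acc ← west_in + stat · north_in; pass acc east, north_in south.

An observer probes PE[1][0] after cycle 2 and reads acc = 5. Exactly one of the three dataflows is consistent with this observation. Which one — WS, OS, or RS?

dataflow = RS

Under WS (2×3), PE[1][0]:
  [0] (1,0) acc=0 (h:0 v:0)
  [1] (1,0) acc=58 (h:9 v:58)
  [2] (1,0) acc=14 (h:7 v:14)
Under OS (2×3), PE[1][0]:
  [0] (1,0) acc=0 (h:0 v:0)
  [1] (1,0) acc=7 (h:1 v:7)
  [2] (1,0) acc=14 (h:7 v:1)
Under RS (2×2), PE[1][0]:
  [0] (1,0) acc=0 (h:0 v:0)
  [1] (1,0) acc=7 (h:7 v:7)
  [2] (1,0) acc=5 (h:5 v:5)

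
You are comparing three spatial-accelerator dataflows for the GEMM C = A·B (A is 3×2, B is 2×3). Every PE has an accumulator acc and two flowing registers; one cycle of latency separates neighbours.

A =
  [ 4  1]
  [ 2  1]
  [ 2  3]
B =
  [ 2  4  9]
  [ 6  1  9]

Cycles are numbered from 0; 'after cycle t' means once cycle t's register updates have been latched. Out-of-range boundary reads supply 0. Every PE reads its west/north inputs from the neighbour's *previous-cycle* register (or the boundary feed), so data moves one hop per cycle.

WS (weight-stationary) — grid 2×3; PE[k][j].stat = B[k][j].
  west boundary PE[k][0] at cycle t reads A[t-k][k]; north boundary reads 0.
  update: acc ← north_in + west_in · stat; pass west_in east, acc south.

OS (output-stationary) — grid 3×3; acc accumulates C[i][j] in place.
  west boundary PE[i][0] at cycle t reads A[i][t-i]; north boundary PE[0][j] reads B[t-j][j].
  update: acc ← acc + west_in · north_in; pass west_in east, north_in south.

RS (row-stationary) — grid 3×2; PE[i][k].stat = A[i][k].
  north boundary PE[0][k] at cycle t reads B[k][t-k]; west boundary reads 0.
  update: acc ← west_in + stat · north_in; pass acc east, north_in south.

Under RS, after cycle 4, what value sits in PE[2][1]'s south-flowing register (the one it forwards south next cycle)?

register = 1

RS 3×2: PE[2][1] cycle-by-cycle (with neighbour feeds):
  t=0 PE[1][1]: acc=0 h=0 v=0
  t=0 PE[2][0]: acc=0 h=0 v=0
  t=0 PE[2][1]: acc=0 h=0 v=0
  t=1 PE[1][1]: acc=0 h=0 v=0
  t=1 PE[2][0]: acc=0 h=0 v=0
  t=1 PE[2][1]: acc=0 h=0 v=0
  t=2 PE[1][1]: acc=10 h=10 v=6
  t=2 PE[2][0]: acc=4 h=4 v=2
  t=2 PE[2][1]: acc=0 h=0 v=0
  t=3 PE[1][1]: acc=9 h=9 v=1
  t=3 PE[2][0]: acc=8 h=8 v=4
  t=3 PE[2][1]: acc=22 h=22 v=6
  t=4 PE[1][1]: acc=27 h=27 v=9
  t=4 PE[2][0]: acc=18 h=18 v=9
  t=4 PE[2][1]: acc=11 h=11 v=1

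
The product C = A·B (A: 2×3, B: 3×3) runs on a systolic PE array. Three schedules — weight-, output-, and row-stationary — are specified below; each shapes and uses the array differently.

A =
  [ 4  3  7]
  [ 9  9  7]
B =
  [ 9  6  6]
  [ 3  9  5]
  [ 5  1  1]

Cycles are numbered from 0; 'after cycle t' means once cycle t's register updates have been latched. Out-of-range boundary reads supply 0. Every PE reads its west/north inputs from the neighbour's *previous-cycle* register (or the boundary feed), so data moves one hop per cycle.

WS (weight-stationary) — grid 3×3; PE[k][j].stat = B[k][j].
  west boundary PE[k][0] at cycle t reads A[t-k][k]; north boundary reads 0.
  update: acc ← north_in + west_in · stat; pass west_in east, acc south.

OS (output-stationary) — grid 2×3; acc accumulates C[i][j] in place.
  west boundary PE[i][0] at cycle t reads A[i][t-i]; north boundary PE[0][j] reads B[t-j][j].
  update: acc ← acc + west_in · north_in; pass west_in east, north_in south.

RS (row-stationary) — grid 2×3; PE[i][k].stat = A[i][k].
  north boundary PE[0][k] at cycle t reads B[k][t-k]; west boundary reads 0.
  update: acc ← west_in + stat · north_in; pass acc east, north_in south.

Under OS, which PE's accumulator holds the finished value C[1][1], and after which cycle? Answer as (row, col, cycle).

(row, col, cycle) = (1, 1, 4)

OS: C[1][1] accumulates in PE[1][1]:
  0: (1,1).acc=0  regs=<0,0>
  1: (1,1).acc=0  regs=<0,0>
  2: (1,1).acc=54  regs=<9,6>
  3: (1,1).acc=135  regs=<9,9>
  4: (1,1).acc=142  regs=<7,1>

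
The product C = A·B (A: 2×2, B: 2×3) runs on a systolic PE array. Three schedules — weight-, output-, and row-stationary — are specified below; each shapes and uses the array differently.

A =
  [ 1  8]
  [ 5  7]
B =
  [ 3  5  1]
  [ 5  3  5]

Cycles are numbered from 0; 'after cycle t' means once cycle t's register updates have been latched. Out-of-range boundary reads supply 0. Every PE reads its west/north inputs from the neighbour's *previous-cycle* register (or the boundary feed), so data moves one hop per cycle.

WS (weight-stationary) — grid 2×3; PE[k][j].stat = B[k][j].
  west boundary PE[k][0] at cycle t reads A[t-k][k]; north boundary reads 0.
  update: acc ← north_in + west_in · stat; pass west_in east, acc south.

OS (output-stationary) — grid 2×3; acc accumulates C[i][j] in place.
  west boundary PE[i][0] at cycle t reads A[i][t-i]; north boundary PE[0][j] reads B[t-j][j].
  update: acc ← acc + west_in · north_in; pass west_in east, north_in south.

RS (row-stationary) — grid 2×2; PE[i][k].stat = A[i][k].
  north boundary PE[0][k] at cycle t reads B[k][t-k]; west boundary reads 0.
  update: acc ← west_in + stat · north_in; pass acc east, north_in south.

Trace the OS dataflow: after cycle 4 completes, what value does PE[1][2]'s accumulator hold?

Tracing OS — 2×3 array, target PE[1][2]:
  t=0 PE[0][2]: acc=0 h=0 v=0
  t=0 PE[1][1]: acc=0 h=0 v=0
  t=0 PE[1][2]: acc=0 h=0 v=0
  t=1 PE[0][2]: acc=0 h=0 v=0
  t=1 PE[1][1]: acc=0 h=0 v=0
  t=1 PE[1][2]: acc=0 h=0 v=0
  t=2 PE[0][2]: acc=1 h=1 v=1
  t=2 PE[1][1]: acc=25 h=5 v=5
  t=2 PE[1][2]: acc=0 h=0 v=0
  t=3 PE[0][2]: acc=41 h=8 v=5
  t=3 PE[1][1]: acc=46 h=7 v=3
  t=3 PE[1][2]: acc=5 h=5 v=1
  t=4 PE[0][2]: acc=41 h=0 v=0
  t=4 PE[1][1]: acc=46 h=0 v=0
  t=4 PE[1][2]: acc=40 h=7 v=5

PE[1][2].acc = 40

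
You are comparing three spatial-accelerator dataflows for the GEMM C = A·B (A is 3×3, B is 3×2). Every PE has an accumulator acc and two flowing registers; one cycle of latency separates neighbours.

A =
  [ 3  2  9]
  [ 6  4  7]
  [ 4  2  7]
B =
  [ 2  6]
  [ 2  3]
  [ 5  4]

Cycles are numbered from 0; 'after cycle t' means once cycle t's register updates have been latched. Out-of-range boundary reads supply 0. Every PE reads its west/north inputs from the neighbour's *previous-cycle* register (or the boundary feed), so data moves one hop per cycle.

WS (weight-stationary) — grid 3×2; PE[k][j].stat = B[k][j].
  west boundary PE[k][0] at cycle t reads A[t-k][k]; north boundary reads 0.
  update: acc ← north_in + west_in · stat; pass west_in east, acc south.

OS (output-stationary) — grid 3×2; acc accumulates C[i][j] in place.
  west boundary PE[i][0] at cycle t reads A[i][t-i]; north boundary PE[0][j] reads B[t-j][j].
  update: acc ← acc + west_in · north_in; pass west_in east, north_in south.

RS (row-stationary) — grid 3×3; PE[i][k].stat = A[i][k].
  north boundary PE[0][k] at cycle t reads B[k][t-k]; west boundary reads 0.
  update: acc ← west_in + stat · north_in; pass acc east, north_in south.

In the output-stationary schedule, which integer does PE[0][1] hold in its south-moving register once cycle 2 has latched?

register = 3

OS 3×2: PE[0][1] cycle-by-cycle (with neighbour feeds):
  [0] (0,0) acc=6 (h:3 v:2)
  [0] (0,1) acc=0 (h:0 v:0)
  [1] (0,0) acc=10 (h:2 v:2)
  [1] (0,1) acc=18 (h:3 v:6)
  [2] (0,0) acc=55 (h:9 v:5)
  [2] (0,1) acc=24 (h:2 v:3)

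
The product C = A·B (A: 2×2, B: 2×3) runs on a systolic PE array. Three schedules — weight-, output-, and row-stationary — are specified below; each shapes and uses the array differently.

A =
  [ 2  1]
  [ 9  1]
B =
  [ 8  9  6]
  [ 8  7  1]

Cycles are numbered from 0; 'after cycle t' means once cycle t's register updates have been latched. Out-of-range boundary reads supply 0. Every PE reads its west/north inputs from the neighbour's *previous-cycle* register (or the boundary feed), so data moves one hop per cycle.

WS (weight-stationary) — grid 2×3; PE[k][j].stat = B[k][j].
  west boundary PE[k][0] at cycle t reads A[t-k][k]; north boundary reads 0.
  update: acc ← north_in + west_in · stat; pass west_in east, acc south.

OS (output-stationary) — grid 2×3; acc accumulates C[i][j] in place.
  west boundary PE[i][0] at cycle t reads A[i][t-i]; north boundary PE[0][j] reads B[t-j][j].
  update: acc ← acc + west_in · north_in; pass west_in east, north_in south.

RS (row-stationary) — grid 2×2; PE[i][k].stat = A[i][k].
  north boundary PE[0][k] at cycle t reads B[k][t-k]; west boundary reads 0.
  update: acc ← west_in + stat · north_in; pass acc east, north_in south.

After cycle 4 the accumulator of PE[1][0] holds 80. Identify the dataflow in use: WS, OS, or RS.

Under WS (2×3), PE[1][0]:
  c0 r1c0: 0 / 0 / 0
  c1 r1c0: 24 / 1 / 24
  c2 r1c0: 80 / 1 / 80
  c3 r1c0: 0 / 0 / 0
  c4 r1c0: 0 / 0 / 0
Under OS (2×3), PE[1][0]:
  c0 r1c0: 0 / 0 / 0
  c1 r1c0: 72 / 9 / 8
  c2 r1c0: 80 / 1 / 8
  c3 r1c0: 80 / 0 / 0
  c4 r1c0: 80 / 0 / 0
Under RS (2×2), PE[1][0]:
  c0 r1c0: 0 / 0 / 0
  c1 r1c0: 72 / 72 / 8
  c2 r1c0: 81 / 81 / 9
  c3 r1c0: 54 / 54 / 6
  c4 r1c0: 0 / 0 / 0

dataflow = OS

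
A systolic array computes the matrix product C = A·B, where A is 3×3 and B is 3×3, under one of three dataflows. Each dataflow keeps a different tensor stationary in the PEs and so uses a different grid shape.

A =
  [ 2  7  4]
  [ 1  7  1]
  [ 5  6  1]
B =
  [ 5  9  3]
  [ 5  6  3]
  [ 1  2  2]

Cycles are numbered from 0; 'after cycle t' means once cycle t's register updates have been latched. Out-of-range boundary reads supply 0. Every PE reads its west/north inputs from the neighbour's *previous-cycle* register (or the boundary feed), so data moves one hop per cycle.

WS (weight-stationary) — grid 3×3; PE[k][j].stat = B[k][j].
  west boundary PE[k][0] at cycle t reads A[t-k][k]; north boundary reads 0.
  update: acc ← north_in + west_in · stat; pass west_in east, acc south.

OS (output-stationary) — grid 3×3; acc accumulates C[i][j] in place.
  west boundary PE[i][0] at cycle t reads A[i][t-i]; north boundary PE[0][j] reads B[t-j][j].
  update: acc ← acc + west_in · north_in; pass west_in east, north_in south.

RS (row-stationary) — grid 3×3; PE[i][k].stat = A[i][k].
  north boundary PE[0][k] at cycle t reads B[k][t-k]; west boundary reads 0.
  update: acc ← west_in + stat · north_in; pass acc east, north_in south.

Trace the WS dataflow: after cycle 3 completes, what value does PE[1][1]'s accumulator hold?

PE[1][1].acc = 51

WS (3×3). Following PE[1][1] plus its west/north inputs:
  0: (0,1).acc=0  regs=<0,0>
  0: (1,0).acc=0  regs=<0,0>
  0: (1,1).acc=0  regs=<0,0>
  1: (0,1).acc=18  regs=<2,18>
  1: (1,0).acc=45  regs=<7,45>
  1: (1,1).acc=0  regs=<0,0>
  2: (0,1).acc=9  regs=<1,9>
  2: (1,0).acc=40  regs=<7,40>
  2: (1,1).acc=60  regs=<7,60>
  3: (0,1).acc=45  regs=<5,45>
  3: (1,0).acc=55  regs=<6,55>
  3: (1,1).acc=51  regs=<7,51>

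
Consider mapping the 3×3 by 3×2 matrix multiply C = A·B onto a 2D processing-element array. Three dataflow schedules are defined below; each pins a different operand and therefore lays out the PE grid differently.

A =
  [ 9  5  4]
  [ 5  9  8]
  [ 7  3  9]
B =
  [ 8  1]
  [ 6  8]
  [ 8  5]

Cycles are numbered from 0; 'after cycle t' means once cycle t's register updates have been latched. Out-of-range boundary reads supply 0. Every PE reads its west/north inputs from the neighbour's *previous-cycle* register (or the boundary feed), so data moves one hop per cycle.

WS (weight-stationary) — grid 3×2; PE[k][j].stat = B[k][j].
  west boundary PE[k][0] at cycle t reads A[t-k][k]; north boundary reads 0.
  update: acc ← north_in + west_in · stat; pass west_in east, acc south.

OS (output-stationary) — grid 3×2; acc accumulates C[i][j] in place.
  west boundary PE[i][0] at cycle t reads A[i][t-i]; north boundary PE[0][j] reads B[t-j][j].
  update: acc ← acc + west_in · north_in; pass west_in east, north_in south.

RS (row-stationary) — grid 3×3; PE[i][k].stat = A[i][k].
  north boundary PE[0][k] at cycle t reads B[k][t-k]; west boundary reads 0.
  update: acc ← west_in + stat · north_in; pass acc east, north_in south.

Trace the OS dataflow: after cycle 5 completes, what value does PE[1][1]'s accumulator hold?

PE[1][1].acc = 117

Tracing OS — 3×2 array, target PE[1][1]:
  0: (0,1).acc=0  regs=<0,0>
  0: (1,0).acc=0  regs=<0,0>
  0: (1,1).acc=0  regs=<0,0>
  1: (0,1).acc=9  regs=<9,1>
  1: (1,0).acc=40  regs=<5,8>
  1: (1,1).acc=0  regs=<0,0>
  2: (0,1).acc=49  regs=<5,8>
  2: (1,0).acc=94  regs=<9,6>
  2: (1,1).acc=5  regs=<5,1>
  3: (0,1).acc=69  regs=<4,5>
  3: (1,0).acc=158  regs=<8,8>
  3: (1,1).acc=77  regs=<9,8>
  4: (0,1).acc=69  regs=<0,0>
  4: (1,0).acc=158  regs=<0,0>
  4: (1,1).acc=117  regs=<8,5>
  5: (0,1).acc=69  regs=<0,0>
  5: (1,0).acc=158  regs=<0,0>
  5: (1,1).acc=117  regs=<0,0>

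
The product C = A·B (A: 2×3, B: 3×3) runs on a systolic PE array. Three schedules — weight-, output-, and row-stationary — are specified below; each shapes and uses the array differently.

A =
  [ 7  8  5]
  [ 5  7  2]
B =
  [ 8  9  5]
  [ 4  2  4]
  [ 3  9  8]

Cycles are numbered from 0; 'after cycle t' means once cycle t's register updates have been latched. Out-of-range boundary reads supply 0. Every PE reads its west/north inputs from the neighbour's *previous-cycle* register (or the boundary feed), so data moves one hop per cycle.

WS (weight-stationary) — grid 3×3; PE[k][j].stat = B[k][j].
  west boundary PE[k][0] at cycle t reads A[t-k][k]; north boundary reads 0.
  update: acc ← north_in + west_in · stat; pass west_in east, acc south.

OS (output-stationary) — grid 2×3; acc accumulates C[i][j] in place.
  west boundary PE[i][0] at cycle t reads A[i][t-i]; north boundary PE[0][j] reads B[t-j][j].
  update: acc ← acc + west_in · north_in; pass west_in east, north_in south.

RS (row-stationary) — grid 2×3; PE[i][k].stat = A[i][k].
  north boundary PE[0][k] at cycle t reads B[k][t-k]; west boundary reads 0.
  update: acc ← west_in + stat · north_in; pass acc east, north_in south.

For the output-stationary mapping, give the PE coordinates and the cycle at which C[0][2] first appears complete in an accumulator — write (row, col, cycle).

OS: C[0][2] accumulates in PE[0][2]:
  step 0 · PE0,2: acc=0; fwd→0 fwd↓0
  step 1 · PE0,2: acc=0; fwd→0 fwd↓0
  step 2 · PE0,2: acc=35; fwd→7 fwd↓5
  step 3 · PE0,2: acc=67; fwd→8 fwd↓4
  step 4 · PE0,2: acc=107; fwd→5 fwd↓8

(row, col, cycle) = (0, 2, 4)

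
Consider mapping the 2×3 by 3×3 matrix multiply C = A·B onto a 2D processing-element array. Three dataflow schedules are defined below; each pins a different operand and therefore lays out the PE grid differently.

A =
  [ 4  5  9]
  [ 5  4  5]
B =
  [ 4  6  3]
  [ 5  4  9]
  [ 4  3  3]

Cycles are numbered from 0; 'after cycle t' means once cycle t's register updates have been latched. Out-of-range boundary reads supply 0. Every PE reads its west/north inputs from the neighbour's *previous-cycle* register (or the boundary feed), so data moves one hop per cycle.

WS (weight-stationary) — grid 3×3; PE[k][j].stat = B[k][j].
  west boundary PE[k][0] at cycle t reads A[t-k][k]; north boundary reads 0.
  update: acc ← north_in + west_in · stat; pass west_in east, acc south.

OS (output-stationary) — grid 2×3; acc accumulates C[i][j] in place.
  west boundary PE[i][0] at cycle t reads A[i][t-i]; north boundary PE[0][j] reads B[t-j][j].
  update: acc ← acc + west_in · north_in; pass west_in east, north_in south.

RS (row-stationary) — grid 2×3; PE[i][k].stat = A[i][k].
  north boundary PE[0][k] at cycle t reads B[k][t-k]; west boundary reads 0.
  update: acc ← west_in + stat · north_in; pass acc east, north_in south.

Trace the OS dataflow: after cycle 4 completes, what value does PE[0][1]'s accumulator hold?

Tracing OS — 2×3 array, target PE[0][1]:
  c0 r0c0: 16 / 4 / 4
  c0 r0c1: 0 / 0 / 0
  c1 r0c0: 41 / 5 / 5
  c1 r0c1: 24 / 4 / 6
  c2 r0c0: 77 / 9 / 4
  c2 r0c1: 44 / 5 / 4
  c3 r0c0: 77 / 0 / 0
  c3 r0c1: 71 / 9 / 3
  c4 r0c0: 77 / 0 / 0
  c4 r0c1: 71 / 0 / 0

PE[0][1].acc = 71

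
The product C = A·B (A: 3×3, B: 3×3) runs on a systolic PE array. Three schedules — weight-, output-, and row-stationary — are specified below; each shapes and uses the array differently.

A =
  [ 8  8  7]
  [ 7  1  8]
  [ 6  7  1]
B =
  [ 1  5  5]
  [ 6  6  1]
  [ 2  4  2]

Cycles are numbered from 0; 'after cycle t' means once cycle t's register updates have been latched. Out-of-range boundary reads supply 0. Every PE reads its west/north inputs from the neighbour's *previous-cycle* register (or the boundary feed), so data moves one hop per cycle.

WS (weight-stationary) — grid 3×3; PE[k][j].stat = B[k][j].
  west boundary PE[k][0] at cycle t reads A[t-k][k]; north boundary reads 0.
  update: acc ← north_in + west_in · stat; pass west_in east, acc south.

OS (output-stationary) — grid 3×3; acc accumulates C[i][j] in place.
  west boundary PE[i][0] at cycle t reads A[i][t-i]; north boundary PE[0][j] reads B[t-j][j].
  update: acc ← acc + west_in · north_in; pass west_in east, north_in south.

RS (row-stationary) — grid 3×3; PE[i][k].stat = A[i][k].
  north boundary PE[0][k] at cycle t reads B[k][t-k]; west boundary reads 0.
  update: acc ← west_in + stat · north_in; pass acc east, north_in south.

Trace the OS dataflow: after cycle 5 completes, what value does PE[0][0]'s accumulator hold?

Tracing OS — 3×3 array, target PE[0][0]:
  t=0 PE[0][0]: acc=8 h=8 v=1
  t=1 PE[0][0]: acc=56 h=8 v=6
  t=2 PE[0][0]: acc=70 h=7 v=2
  t=3 PE[0][0]: acc=70 h=0 v=0
  t=4 PE[0][0]: acc=70 h=0 v=0
  t=5 PE[0][0]: acc=70 h=0 v=0

PE[0][0].acc = 70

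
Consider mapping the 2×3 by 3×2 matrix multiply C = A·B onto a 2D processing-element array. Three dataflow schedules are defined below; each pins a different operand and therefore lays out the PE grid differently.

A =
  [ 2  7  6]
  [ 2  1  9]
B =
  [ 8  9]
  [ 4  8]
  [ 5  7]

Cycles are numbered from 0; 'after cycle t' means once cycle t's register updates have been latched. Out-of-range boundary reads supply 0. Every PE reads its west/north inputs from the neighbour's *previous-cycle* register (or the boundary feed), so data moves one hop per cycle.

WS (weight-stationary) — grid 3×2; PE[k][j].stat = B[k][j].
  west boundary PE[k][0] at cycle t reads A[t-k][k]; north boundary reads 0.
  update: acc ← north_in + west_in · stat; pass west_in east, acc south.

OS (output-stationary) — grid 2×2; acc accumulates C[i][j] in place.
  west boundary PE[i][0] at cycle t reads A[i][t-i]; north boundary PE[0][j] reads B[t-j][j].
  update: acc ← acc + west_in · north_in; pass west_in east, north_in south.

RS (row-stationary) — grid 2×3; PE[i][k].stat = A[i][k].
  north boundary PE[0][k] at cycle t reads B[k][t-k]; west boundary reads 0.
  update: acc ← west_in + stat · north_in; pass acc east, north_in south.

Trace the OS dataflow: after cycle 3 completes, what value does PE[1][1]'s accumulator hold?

OS on a 2×2 grid — tracing PE[1][1] and its feeders:
  t=0 PE[0][1]: acc=0 h=0 v=0
  t=0 PE[1][0]: acc=0 h=0 v=0
  t=0 PE[1][1]: acc=0 h=0 v=0
  t=1 PE[0][1]: acc=18 h=2 v=9
  t=1 PE[1][0]: acc=16 h=2 v=8
  t=1 PE[1][1]: acc=0 h=0 v=0
  t=2 PE[0][1]: acc=74 h=7 v=8
  t=2 PE[1][0]: acc=20 h=1 v=4
  t=2 PE[1][1]: acc=18 h=2 v=9
  t=3 PE[0][1]: acc=116 h=6 v=7
  t=3 PE[1][0]: acc=65 h=9 v=5
  t=3 PE[1][1]: acc=26 h=1 v=8

PE[1][1].acc = 26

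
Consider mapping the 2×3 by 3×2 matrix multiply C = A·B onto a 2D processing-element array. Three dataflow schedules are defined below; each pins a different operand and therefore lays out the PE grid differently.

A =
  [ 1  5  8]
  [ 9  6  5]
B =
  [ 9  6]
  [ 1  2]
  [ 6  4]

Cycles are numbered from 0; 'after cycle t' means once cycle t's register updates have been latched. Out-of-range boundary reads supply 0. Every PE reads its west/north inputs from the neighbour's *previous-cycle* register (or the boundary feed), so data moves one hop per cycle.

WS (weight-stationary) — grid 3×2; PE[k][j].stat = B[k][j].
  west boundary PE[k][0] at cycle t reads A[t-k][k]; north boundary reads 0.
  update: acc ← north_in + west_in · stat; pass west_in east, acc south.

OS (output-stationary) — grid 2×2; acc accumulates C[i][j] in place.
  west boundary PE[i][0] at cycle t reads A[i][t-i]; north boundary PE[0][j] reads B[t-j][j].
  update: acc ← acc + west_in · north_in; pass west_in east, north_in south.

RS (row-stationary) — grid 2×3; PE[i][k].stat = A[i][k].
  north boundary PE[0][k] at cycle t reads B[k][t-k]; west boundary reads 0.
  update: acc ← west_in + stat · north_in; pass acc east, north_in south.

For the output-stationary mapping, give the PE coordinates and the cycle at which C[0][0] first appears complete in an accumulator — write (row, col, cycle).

(row, col, cycle) = (0, 0, 2)

OS: C[0][0] accumulates in PE[0][0]:
  step 0 · PE0,0: acc=9; fwd→1 fwd↓9
  step 1 · PE0,0: acc=14; fwd→5 fwd↓1
  step 2 · PE0,0: acc=62; fwd→8 fwd↓6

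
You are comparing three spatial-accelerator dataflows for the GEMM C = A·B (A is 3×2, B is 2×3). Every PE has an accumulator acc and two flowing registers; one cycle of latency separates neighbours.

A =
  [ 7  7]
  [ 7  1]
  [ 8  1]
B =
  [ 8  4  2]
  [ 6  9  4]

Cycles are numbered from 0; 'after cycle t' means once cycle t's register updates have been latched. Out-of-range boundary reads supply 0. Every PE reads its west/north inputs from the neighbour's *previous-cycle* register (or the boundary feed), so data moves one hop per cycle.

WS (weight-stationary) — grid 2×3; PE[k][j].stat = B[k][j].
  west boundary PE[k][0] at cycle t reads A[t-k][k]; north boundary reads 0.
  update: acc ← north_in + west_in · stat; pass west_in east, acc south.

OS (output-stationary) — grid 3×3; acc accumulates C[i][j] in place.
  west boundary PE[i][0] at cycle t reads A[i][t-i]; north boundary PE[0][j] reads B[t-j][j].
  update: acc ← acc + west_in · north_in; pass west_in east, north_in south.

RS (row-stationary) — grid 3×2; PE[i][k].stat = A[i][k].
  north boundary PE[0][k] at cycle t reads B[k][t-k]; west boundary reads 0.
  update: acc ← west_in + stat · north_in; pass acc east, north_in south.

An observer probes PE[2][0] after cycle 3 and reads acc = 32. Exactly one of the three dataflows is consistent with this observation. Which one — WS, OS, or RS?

dataflow = RS

WS (2×3): PE[2][0] does not exist.
Under OS (3×3), PE[2][0]:
  cycle 0: PE[2][0] → acc 0, east 0, south 0
  cycle 1: PE[2][0] → acc 0, east 0, south 0
  cycle 2: PE[2][0] → acc 64, east 8, south 8
  cycle 3: PE[2][0] → acc 70, east 1, south 6
Under RS (3×2), PE[2][0]:
  cycle 0: PE[2][0] → acc 0, east 0, south 0
  cycle 1: PE[2][0] → acc 0, east 0, south 0
  cycle 2: PE[2][0] → acc 64, east 64, south 8
  cycle 3: PE[2][0] → acc 32, east 32, south 4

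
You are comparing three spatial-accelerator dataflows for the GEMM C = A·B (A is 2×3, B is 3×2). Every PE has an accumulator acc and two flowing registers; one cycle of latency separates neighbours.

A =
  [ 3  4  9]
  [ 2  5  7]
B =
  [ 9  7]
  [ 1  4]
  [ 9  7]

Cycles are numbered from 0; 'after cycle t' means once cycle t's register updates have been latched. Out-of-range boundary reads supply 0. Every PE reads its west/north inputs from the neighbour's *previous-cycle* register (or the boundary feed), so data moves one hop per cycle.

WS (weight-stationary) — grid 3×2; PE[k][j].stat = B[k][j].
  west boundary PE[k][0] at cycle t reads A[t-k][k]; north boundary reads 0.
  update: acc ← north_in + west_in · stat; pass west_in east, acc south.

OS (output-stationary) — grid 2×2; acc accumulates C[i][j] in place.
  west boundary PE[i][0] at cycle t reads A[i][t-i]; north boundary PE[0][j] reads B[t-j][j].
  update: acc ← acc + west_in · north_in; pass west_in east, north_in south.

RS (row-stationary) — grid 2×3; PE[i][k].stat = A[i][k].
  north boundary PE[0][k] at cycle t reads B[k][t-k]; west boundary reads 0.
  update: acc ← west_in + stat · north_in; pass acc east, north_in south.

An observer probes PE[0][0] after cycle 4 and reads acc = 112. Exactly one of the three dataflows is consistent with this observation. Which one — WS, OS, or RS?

dataflow = OS

WS [3×2] PE[0][0] across cycles:
  @0  [0,0]  acc 27  |  →3  ↓27
  @1  [0,0]  acc 18  |  →2  ↓18
  @2  [0,0]  acc 0  |  →0  ↓0
  @3  [0,0]  acc 0  |  →0  ↓0
  @4  [0,0]  acc 0  |  →0  ↓0
OS [2×2] PE[0][0] across cycles:
  @0  [0,0]  acc 27  |  →3  ↓9
  @1  [0,0]  acc 31  |  →4  ↓1
  @2  [0,0]  acc 112  |  →9  ↓9
  @3  [0,0]  acc 112  |  →0  ↓0
  @4  [0,0]  acc 112  |  →0  ↓0
RS [2×3] PE[0][0] across cycles:
  @0  [0,0]  acc 27  |  →27  ↓9
  @1  [0,0]  acc 21  |  →21  ↓7
  @2  [0,0]  acc 0  |  →0  ↓0
  @3  [0,0]  acc 0  |  →0  ↓0
  @4  [0,0]  acc 0  |  →0  ↓0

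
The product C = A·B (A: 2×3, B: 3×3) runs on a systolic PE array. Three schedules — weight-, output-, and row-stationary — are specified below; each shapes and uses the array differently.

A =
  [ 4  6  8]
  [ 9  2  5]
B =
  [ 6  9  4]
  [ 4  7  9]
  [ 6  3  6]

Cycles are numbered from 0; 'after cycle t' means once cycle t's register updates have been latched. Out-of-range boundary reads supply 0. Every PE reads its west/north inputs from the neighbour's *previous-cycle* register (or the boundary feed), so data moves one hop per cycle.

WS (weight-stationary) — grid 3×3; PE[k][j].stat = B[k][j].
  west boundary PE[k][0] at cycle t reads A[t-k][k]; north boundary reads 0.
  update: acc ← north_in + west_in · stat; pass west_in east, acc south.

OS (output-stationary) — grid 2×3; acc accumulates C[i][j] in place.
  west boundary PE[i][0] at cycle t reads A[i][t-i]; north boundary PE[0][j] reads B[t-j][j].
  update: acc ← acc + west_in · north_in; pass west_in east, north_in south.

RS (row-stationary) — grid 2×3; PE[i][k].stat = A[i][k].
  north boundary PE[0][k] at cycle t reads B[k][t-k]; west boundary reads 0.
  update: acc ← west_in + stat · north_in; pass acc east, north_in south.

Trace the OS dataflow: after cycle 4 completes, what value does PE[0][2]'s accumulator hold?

OS (2×3). Following PE[0][2] plus its west/north inputs:
  cycle 0: PE[0][1] → acc 0, east 0, south 0
  cycle 0: PE[0][2] → acc 0, east 0, south 0
  cycle 1: PE[0][1] → acc 36, east 4, south 9
  cycle 1: PE[0][2] → acc 0, east 0, south 0
  cycle 2: PE[0][1] → acc 78, east 6, south 7
  cycle 2: PE[0][2] → acc 16, east 4, south 4
  cycle 3: PE[0][1] → acc 102, east 8, south 3
  cycle 3: PE[0][2] → acc 70, east 6, south 9
  cycle 4: PE[0][1] → acc 102, east 0, south 0
  cycle 4: PE[0][2] → acc 118, east 8, south 6

PE[0][2].acc = 118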